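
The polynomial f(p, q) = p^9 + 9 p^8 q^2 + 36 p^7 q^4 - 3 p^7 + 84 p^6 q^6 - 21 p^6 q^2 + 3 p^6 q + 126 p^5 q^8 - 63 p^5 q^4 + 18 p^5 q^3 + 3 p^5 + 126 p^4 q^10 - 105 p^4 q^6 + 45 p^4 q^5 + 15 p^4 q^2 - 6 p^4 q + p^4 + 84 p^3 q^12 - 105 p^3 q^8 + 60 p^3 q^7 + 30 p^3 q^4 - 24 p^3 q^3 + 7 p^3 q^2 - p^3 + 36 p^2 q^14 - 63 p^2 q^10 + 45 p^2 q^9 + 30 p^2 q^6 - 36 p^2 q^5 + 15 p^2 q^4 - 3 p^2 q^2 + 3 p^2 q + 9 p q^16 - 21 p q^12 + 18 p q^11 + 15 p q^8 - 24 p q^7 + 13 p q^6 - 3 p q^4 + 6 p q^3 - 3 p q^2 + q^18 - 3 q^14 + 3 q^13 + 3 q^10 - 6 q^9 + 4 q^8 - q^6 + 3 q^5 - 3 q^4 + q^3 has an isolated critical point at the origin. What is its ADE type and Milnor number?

The Hessian of f at 0 has rank 0. Corank 2; j^3 = -(p - q)^3 is a perfect cube, so E-series; the 4-jet and mu = 6 give E_6.

Type E_{6}, Milnor number mu = 6.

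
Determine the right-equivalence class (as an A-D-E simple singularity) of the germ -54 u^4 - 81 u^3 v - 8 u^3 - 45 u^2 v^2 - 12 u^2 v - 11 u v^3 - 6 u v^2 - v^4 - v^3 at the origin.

The Hessian of f at 0 is [[0, 0], [0, 0]] with rank 0, so corank 2. A Groebner basis of the Jacobian ideal J(f) in C{u,v} is {256*u^2/3 + 256*u*v/3 + v^4 - 8*v^3/9 + 64*v^2/3, u^3 + 20*u^2/3 + 20*u*v/3 + v^3/18 + 5*v^2/3, u^2*v - 88*u^2/9 - 88*u*v/9 - 4*v^3/27 - 22*v^2/9, 32*u^2/3 + u*v^2 + 32*u*v/3 + 7*v^3/18 + 8*v^2/3}; counting standard monomials gives mu = 7. Corank 2; j^3 = -(2*u + v)^3 is a perfect cube, so E-series; the 4-jet and mu = 7 give E_7.

E7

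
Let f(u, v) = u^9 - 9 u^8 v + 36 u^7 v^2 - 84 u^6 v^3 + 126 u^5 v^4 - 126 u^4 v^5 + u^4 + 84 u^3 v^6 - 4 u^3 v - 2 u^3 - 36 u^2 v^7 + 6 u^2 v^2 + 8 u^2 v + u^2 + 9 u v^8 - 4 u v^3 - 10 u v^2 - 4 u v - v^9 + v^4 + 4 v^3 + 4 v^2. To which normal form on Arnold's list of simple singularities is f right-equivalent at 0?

The Hessian of f at 0 has rank 1. Corank 1: A-series; mu = 8 gives A_8.

A_{8}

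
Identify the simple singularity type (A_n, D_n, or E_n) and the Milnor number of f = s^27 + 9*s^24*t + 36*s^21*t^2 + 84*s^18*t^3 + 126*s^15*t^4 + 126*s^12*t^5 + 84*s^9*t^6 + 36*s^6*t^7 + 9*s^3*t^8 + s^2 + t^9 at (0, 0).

Type A_8, Milnor number mu = 8.

The Hessian of f at 0 is [[2, 0], [0, 0]] with rank 1, so corank 1. A Groebner basis of the Jacobian ideal J(f) in C{s,t} is {t^8, s}; counting standard monomials gives mu = 8. Corank 1: A-series; mu = 8 gives A_8.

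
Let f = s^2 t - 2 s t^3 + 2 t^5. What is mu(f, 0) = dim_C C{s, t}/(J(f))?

6

The Hessian of f at 0 has rank 0. Corank 2; j^3 = s^2*t has shape L^2 M (L != M), so D-series; mu = 6 gives D_6.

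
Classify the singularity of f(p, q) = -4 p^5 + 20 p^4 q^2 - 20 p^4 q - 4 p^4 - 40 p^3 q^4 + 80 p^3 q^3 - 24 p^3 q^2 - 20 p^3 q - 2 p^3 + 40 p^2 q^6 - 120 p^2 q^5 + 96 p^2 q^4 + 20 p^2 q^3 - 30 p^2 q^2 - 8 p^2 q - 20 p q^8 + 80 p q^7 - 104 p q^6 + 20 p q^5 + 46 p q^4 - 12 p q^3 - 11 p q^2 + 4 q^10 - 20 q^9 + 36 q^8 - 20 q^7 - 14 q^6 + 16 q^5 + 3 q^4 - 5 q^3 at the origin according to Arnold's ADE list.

D4

The Hessian of f at 0 has rank 0. Corank 2; j^3 = -(p + q)*(2*p^2 + 6*p*q + 5*q^2) splits into three distinct lines over C (the quadratic factor has nonzero discriminant), so D_4.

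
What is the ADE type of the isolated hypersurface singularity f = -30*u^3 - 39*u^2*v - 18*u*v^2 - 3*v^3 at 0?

D_{4}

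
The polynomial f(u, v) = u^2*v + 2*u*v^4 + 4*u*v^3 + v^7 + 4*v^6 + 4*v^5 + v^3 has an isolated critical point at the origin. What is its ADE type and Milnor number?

Type D4, Milnor number mu = 4.

The Hessian of f at 0 has rank 0. Corank 2; j^3 = v*(u^2 + v^2) splits into three distinct lines over C (the quadratic factor has nonzero discriminant), so D_4.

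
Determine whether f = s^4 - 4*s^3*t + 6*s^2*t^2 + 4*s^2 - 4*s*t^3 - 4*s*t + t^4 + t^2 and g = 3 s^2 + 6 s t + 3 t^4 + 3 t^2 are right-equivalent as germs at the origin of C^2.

The Hessian of f at 0 has rank 1. Corank 1: A-series; mu = 3 gives A_3. The Hessian of g at 0 has rank 1. Corank 1: A-series; mu = 3 gives A_3. Both have type A_3, hence right-equivalent.

Yes.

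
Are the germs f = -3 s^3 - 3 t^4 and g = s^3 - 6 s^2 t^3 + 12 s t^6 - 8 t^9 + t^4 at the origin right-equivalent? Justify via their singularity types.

Yes.

The Hessian of f at 0 has rank 0. Corank 2; j^3 = -3*s^3 is a perfect cube, so E-series; the 4-jet and mu = 6 give E_6. The Hessian of g at 0 has rank 0. Corank 2; j^3 = s^3 is a perfect cube, so E-series; the 4-jet and mu = 6 give E_6. Both have type E_6, hence right-equivalent.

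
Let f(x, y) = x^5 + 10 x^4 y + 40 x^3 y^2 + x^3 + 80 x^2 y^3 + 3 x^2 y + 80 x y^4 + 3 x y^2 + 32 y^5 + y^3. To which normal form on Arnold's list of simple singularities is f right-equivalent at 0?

E8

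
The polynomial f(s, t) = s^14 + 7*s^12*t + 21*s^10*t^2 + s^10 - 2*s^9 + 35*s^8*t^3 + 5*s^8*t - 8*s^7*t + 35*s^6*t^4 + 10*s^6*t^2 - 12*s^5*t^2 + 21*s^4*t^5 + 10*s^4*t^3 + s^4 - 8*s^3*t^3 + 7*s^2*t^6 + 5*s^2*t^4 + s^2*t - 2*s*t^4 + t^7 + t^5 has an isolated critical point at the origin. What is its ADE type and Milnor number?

The Hessian of f at 0 has rank 0. Corank 2; j^3 = s^2*t has shape L^2 M (L != M), so D-series; mu = 6 gives D_6.

Type D_6, Milnor number mu = 6.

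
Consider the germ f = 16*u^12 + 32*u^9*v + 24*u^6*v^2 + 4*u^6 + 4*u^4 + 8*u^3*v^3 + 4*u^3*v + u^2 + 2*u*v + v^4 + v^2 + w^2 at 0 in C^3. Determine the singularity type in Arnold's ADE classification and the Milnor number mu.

The Hessian of f at 0 has rank 2. Corank 1: A-series; mu = 3 gives A_3.

Type A_3, Milnor number mu = 3.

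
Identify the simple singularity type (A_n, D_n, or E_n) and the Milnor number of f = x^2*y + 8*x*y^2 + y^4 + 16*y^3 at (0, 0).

Type D_{5}, Milnor number mu = 5.

The Hessian of f at 0 has rank 0. Corank 2; j^3 = y*(x + 4*y)^2 has shape L^2 M (L != M), so D-series; mu = 5 gives D_5.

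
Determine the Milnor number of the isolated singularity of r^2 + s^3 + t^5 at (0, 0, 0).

8

The Hessian of f at 0 is [[0, 0, 0], [0, 0, 0], [0, 0, 2]] with rank 1, so corank 2. A Groebner basis of the Jacobian ideal J(f) in C{s,t,r} is {t^4, s^2, r}; counting standard monomials gives mu = 8. Corank 2; j^3 = s^3 is a perfect cube, so E-series; the 5-jet and mu = 8 give E_8.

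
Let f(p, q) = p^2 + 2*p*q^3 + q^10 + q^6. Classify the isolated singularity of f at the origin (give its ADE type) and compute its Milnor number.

Type A9, Milnor number mu = 9.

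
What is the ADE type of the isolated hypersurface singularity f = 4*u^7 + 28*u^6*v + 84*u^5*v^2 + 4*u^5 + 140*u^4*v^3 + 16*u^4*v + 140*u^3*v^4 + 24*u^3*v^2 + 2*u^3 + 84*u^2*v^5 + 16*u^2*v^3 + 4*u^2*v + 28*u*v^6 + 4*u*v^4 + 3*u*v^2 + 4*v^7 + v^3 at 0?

The Hessian of f at 0 is [[0, 0], [0, 0]] with rank 0, so corank 2. A Groebner basis of the Jacobian ideal J(f) in C{u,v} is {v^3, u^2 - 3*v^2/2, u*v + 3*v^2/2}; counting standard monomials gives mu = 4. Corank 2; j^3 = (u + v)*(2*u^2 + 2*u*v + v^2) splits into three distinct lines over C (the quadratic factor has nonzero discriminant), so D_4.

D4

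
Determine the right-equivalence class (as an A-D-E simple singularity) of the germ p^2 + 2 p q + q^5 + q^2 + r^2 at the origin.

A4

The Hessian of f at 0 is [[2, 2, 0], [2, 2, 0], [0, 0, 2]] with rank 2, so corank 1. A Groebner basis of the Jacobian ideal J(f) in C{p,q,r} is {q^4, p + q, r}; counting standard monomials gives mu = 4. Corank 1: A-series; mu = 4 gives A_4.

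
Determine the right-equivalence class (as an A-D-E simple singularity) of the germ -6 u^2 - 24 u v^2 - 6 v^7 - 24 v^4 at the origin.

A6

The Hessian of f at 0 has rank 1. Corank 1: A-series; mu = 6 gives A_6.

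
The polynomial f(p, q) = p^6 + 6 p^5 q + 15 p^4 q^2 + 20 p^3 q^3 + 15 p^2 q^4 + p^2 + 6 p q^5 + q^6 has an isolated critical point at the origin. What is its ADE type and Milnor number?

Type A_5, Milnor number mu = 5.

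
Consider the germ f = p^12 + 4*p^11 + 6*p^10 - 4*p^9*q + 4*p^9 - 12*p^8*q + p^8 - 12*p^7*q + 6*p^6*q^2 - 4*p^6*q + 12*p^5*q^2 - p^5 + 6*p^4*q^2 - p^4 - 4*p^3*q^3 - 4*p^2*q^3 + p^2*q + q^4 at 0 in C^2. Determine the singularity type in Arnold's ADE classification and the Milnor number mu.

Type D_5, Milnor number mu = 5.

The Hessian of f at 0 has rank 0. Corank 2; j^3 = p^2*q has shape L^2 M (L != M), so D-series; mu = 5 gives D_5.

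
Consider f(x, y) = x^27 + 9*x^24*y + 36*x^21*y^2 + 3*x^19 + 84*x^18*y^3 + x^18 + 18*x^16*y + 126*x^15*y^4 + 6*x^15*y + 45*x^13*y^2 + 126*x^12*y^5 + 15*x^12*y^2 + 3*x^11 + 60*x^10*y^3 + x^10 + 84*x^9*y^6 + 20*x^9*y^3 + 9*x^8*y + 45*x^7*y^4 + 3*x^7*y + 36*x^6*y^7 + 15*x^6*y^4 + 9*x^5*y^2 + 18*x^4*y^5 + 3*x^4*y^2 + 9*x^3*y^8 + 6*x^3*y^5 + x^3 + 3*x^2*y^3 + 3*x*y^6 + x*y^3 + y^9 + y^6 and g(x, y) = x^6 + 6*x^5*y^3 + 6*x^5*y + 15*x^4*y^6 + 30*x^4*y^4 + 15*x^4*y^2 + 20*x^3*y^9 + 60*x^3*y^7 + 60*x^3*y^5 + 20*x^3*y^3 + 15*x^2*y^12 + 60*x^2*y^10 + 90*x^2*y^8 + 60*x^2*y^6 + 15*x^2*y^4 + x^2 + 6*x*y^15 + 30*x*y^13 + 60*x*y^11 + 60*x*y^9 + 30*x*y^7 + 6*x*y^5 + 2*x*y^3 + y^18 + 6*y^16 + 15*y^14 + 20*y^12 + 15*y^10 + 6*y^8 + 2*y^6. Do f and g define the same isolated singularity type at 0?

No.

The Hessian of f at 0 has rank 0. Corank 2; j^3 = x^3 is a perfect cube, so E-series; the 4-jet and mu = 7 give E_7. The Hessian of g at 0 has rank 1. Corank 1: A-series; mu = 5 gives A_5. f is E_7 but g is A_5, hence not right-equivalent.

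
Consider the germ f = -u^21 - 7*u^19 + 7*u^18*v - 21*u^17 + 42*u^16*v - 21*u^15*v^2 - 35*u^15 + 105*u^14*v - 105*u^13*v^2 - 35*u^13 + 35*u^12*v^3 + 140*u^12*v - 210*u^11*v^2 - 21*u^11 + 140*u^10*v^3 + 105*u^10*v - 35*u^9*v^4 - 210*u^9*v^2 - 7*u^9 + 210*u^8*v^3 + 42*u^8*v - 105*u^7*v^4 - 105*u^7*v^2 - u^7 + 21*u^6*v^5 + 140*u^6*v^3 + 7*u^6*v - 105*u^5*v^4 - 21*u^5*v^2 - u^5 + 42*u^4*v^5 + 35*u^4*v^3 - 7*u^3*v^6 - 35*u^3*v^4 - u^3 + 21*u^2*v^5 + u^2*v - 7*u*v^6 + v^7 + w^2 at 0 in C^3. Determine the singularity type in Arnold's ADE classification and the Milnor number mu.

The Hessian of f at 0 is [[0, 0, 0], [0, 0, 0], [0, 0, 2]] with rank 1, so corank 2. A Groebner basis of the Jacobian ideal J(f) in C{u,v,w} is {u*v/7 + v^6, u*v^2, u^2 - u*v, w}; counting standard monomials gives mu = 8. Corank 2; j^3 = -u^2*(u - v) has shape L^2 M (L != M), so D-series; mu = 8 gives D_8.

Type D_8, Milnor number mu = 8.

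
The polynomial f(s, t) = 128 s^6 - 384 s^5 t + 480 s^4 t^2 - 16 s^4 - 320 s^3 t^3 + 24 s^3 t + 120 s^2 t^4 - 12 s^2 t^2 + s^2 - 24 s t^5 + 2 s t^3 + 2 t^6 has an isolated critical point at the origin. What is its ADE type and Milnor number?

The Hessian of f at 0 has rank 1. Corank 1: A-series; mu = 5 gives A_5.

Type A5, Milnor number mu = 5.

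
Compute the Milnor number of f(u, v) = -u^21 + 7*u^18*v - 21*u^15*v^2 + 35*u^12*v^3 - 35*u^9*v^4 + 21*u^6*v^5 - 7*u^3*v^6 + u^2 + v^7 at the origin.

6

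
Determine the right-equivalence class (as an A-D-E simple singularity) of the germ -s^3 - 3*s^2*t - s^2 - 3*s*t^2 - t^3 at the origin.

A_{2}

The Hessian of f at 0 is [[-2, 0], [0, 0]] with rank 1, so corank 1. A Groebner basis of the Jacobian ideal J(f) in C{s,t} is {t^2, s}; counting standard monomials gives mu = 2. Corank 1: A-series; mu = 2 gives A_2.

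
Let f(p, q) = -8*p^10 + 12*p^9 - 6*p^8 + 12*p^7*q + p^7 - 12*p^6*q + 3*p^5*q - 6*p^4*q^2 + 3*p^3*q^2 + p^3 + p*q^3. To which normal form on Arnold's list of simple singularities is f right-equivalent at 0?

The Hessian of f at 0 is [[0, 0], [0, 0]] with rank 0, so corank 2. A Groebner basis of the Jacobian ideal J(f) in C{p,q} is {p^3, p*q^2, 3*p^2 + q^3}; counting standard monomials gives mu = 7. Corank 2; j^3 = p^3 is a perfect cube, so E-series; the 4-jet and mu = 7 give E_7.

E7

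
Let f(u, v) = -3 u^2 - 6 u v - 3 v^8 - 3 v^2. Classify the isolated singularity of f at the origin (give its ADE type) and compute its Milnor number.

Type A7, Milnor number mu = 7.

The Hessian of f at 0 is [[-6, -6], [-6, -6]] with rank 1, so corank 1. A Groebner basis of the Jacobian ideal J(f) in C{u,v} is {v^7, u + v}; counting standard monomials gives mu = 7. Corank 1: A-series; mu = 7 gives A_7.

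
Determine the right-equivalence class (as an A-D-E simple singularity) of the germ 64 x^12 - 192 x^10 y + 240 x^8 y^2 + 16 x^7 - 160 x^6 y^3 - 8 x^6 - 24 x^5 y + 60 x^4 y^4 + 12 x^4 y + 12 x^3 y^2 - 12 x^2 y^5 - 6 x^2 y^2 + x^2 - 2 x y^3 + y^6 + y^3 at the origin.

A_{2}

The Hessian of f at 0 is [[2, 0], [0, 0]] with rank 1, so corank 1. A Groebner basis of the Jacobian ideal J(f) in C{x,y} is {y^2, x}; counting standard monomials gives mu = 2. Corank 1: A-series; mu = 2 gives A_2.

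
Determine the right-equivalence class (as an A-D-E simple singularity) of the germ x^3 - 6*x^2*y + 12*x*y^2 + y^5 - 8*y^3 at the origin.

E_8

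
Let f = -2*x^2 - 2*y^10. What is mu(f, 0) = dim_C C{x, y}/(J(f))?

9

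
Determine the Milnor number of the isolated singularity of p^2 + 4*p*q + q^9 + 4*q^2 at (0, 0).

8

The Hessian of f at 0 has rank 1. Corank 1: A-series; mu = 8 gives A_8.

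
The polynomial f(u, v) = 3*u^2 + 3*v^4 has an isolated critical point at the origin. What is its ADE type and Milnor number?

The Hessian of f at 0 is [[6, 0], [0, 0]] with rank 1, so corank 1. A Groebner basis of the Jacobian ideal J(f) in C{u,v} is {v^3, u}; counting standard monomials gives mu = 3. Corank 1: A-series; mu = 3 gives A_3.

Type A3, Milnor number mu = 3.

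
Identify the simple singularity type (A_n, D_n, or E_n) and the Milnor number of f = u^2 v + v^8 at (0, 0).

Type D9, Milnor number mu = 9.

The Hessian of f at 0 has rank 0. Corank 2; j^3 = u^2*v has shape L^2 M (L != M), so D-series; mu = 9 gives D_9.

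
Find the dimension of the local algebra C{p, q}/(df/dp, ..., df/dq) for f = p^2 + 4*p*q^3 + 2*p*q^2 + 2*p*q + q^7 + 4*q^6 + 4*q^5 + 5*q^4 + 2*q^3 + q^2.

6

The Hessian of f at 0 has rank 1. Corank 1: A-series; mu = 6 gives A_6.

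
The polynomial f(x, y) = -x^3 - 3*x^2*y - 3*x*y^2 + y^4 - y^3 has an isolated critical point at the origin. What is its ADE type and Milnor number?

The Hessian of f at 0 has rank 0. Corank 2; j^3 = -(x + y)^3 is a perfect cube, so E-series; the 4-jet and mu = 6 give E_6.

Type E_6, Milnor number mu = 6.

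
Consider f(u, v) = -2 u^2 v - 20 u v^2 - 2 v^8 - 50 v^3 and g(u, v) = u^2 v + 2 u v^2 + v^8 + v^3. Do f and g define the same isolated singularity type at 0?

The Hessian of f at 0 has rank 0. Corank 2; j^3 = -2*v*(u + 5*v)^2 has shape L^2 M (L != M), so D-series; mu = 9 gives D_9. The Hessian of g at 0 has rank 0. Corank 2; j^3 = v*(u + v)^2 has shape L^2 M (L != M), so D-series; mu = 9 gives D_9. Both have type D_9, hence right-equivalent.

Yes.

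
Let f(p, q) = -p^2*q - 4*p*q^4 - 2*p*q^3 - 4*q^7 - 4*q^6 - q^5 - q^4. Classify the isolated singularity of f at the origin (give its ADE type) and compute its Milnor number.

The Hessian of f at 0 has rank 0. Corank 2; j^3 = -p^2*q has shape L^2 M (L != M), so D-series; mu = 5 gives D_5.

Type D5, Milnor number mu = 5.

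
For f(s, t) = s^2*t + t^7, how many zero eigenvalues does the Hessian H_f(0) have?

The Hessian at 0 is [[0, 0], [0, 0]] of rank 0; hence corank 2.

2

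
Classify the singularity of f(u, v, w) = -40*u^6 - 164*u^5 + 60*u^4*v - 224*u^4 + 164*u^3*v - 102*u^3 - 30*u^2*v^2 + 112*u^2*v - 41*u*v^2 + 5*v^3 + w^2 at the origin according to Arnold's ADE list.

D_4

The Hessian of f at 0 is [[0, 0, 0], [0, 0, 0], [0, 0, 2]] with rank 1, so corank 2. A Groebner basis of the Jacobian ideal J(f) in C{u,v,w} is {v^3, u^2 + v^2/2, u*v + v^2/2, w}; counting standard monomials gives mu = 4. Corank 2; j^3 = -(3*u - v)*(34*u^2 - 26*u*v + 5*v^2) splits into three distinct lines over C (the quadratic factor has nonzero discriminant), so D_4.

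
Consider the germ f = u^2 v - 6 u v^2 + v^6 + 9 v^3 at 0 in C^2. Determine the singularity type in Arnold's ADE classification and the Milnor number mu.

Type D_7, Milnor number mu = 7.

The Hessian of f at 0 is [[0, 0], [0, 0]] with rank 0, so corank 2. A Groebner basis of the Jacobian ideal J(f) in C{u,v} is {u^2/6 + v^5 - 3*v^2/2, u^3 - 27*v^3, u*v - 3*v^2}; counting standard monomials gives mu = 7. Corank 2; j^3 = v*(u - 3*v)^2 has shape L^2 M (L != M), so D-series; mu = 7 gives D_7.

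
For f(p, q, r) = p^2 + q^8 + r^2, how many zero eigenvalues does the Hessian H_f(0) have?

1

Hessian at 0 has rank 2.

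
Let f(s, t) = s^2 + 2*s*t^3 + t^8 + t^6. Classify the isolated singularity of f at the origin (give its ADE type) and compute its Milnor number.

Type A_{7}, Milnor number mu = 7.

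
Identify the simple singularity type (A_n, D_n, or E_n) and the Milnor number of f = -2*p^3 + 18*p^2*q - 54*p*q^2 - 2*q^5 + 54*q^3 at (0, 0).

Type E8, Milnor number mu = 8.

The Hessian of f at 0 has rank 0. Corank 2; j^3 = -2*(p - 3*q)^3 is a perfect cube, so E-series; the 5-jet and mu = 8 give E_8.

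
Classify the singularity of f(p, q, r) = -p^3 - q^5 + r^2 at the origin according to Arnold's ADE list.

E8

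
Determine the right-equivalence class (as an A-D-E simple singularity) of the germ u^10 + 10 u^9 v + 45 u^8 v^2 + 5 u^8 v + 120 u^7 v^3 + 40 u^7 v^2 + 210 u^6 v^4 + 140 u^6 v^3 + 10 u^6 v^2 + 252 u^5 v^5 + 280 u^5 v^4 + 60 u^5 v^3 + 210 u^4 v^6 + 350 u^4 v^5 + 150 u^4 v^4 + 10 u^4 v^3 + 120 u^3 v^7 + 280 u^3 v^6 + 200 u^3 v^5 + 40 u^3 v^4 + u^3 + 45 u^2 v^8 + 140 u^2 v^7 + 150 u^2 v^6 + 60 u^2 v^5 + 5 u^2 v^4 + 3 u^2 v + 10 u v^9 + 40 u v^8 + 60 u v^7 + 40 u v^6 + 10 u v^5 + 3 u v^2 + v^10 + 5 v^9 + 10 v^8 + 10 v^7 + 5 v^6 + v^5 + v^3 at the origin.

The Hessian of f at 0 has rank 0. Corank 2; j^3 = (u + v)^3 is a perfect cube, so E-series; the 5-jet and mu = 8 give E_8.

E8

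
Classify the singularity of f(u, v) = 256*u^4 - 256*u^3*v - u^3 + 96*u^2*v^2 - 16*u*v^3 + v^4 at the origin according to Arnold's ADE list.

E_6

The Hessian of f at 0 is [[0, 0], [0, 0]] with rank 0, so corank 2. A Groebner basis of the Jacobian ideal J(f) in C{u,v} is {v^4, u*v^2 - v^3/12, u^2}; counting standard monomials gives mu = 6. Corank 2; j^3 = -u^3 is a perfect cube, so E-series; the 4-jet and mu = 6 give E_6.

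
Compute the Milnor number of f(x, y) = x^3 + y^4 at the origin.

The Hessian of f at 0 is [[0, 0], [0, 0]] with rank 0, so corank 2. A Groebner basis of the Jacobian ideal J(f) in C{x,y} is {y^3, x^2}; counting standard monomials gives mu = 6. Corank 2; j^3 = x^3 is a perfect cube, so E-series; the 4-jet and mu = 6 give E_6.

6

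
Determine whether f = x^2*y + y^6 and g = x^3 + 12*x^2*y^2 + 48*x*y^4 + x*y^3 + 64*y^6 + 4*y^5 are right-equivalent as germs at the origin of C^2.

The Hessian of f at 0 has rank 0. Corank 2; j^3 = x^2*y has shape L^2 M (L != M), so D-series; mu = 7 gives D_7. The Hessian of g at 0 has rank 0. Corank 2; j^3 = x^3 is a perfect cube, so E-series; the 4-jet and mu = 7 give E_7. f is D_7 but g is E_7, hence not right-equivalent.

No.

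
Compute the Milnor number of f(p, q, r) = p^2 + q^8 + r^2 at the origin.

7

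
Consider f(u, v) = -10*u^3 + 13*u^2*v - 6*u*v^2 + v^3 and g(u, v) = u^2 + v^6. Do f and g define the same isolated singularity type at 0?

No.

The Hessian of f at 0 has rank 0. Corank 2; j^3 = -(2*u - v)*(5*u^2 - 4*u*v + v^2) splits into three distinct lines over C (the quadratic factor has nonzero discriminant), so D_4. The Hessian of g at 0 has rank 1. Corank 1: A-series; mu = 5 gives A_5. f is D_4 but g is A_5, hence not right-equivalent.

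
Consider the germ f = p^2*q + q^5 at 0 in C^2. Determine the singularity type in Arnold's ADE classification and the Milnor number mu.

Type D_{6}, Milnor number mu = 6.

The Hessian of f at 0 is [[0, 0], [0, 0]] with rank 0, so corank 2. A Groebner basis of the Jacobian ideal J(f) in C{p,q} is {p^2/5 + q^4, p^3, p*q}; counting standard monomials gives mu = 6. Corank 2; j^3 = p^2*q has shape L^2 M (L != M), so D-series; mu = 6 gives D_6.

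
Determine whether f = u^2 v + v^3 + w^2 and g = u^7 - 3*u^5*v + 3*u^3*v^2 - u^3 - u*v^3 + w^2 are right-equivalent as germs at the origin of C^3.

No.

The Hessian of f at 0 has rank 1. Corank 2; j^3 = v*(u^2 + v^2) splits into three distinct lines over C (the quadratic factor has nonzero discriminant), so D_4. The Hessian of g at 0 has rank 1. Corank 2; j^3 = -u^3 is a perfect cube, so E-series; the 4-jet and mu = 7 give E_7. f is D_4 but g is E_7, hence not right-equivalent.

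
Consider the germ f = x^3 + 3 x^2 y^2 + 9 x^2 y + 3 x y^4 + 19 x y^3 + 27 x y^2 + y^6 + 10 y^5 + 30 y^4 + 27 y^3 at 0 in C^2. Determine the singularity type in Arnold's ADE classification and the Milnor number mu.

The Hessian of f at 0 has rank 0. Corank 2; j^3 = (x + 3*y)^3 is a perfect cube, so E-series; the 4-jet and mu = 7 give E_7.

Type E_{7}, Milnor number mu = 7.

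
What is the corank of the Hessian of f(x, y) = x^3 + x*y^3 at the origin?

Hessian at 0 has rank 0.

2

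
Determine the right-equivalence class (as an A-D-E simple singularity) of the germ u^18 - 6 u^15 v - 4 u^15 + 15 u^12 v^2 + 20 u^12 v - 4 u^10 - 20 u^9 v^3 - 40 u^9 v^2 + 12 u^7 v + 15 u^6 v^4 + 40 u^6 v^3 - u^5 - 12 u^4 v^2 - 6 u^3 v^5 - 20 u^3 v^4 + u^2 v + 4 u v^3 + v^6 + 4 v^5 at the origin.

The Hessian of f at 0 has rank 0. Corank 2; j^3 = u^2*v has shape L^2 M (L != M), so D-series; mu = 7 gives D_7.

D_{7}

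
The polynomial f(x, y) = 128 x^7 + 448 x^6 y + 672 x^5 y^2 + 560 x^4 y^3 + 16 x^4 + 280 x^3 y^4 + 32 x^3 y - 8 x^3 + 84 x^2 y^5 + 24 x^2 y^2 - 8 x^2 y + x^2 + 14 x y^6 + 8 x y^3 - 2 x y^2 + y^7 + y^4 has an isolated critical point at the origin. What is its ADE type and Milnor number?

Type A6, Milnor number mu = 6.

The Hessian of f at 0 is [[2, 0], [0, 0]] with rank 1, so corank 1. A Groebner basis of the Jacobian ideal J(f) in C{x,y} is {-7*x*y/3 + 5*x/12 + y^4 + 2*y^3/3 - 5*y^2/12, x*y^2 - 2*x*y/3 + x/12 + y^3/3 - y^2/12, x^2 + x*y - x/4 + y^2/4}; counting standard monomials gives mu = 6. Corank 1: A-series; mu = 6 gives A_6.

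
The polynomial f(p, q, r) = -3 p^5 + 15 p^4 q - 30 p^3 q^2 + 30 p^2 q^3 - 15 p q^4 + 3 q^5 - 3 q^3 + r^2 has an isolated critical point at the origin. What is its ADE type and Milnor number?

Type E8, Milnor number mu = 8.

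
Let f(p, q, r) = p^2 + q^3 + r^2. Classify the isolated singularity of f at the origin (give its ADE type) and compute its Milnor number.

The Hessian of f at 0 has rank 2. Corank 1: A-series; mu = 2 gives A_2.

Type A_2, Milnor number mu = 2.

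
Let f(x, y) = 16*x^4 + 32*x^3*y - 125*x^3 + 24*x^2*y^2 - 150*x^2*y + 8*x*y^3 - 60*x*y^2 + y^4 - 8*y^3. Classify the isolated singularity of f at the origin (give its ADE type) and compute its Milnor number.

Type E_6, Milnor number mu = 6.

The Hessian of f at 0 is [[0, 0], [0, 0]] with rank 0, so corank 2. A Groebner basis of the Jacobian ideal J(f) in C{x,y} is {y^4, x*y^2 + 13*y^3/30, x^2 + 4*x*y/5 + 4*y^2/25}; counting standard monomials gives mu = 6. Corank 2; j^3 = -(5*x + 2*y)^3 is a perfect cube, so E-series; the 4-jet and mu = 6 give E_6.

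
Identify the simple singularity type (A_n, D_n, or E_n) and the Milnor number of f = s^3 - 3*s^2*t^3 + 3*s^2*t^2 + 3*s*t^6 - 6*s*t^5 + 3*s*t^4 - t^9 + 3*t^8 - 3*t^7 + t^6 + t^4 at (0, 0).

Type E_6, Milnor number mu = 6.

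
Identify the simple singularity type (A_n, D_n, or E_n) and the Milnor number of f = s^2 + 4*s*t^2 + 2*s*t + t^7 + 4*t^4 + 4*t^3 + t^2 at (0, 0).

Type A_6, Milnor number mu = 6.

The Hessian of f at 0 has rank 1. Corank 1: A-series; mu = 6 gives A_6.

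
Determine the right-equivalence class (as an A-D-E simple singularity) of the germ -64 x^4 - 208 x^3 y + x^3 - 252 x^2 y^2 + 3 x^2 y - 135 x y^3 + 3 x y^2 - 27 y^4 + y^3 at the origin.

E_7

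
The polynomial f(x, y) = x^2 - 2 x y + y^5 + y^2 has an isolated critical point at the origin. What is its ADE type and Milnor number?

The Hessian of f at 0 is [[2, -2], [-2, 2]] with rank 1, so corank 1. A Groebner basis of the Jacobian ideal J(f) in C{x,y} is {y^4, x - y}; counting standard monomials gives mu = 4. Corank 1: A-series; mu = 4 gives A_4.

Type A_4, Milnor number mu = 4.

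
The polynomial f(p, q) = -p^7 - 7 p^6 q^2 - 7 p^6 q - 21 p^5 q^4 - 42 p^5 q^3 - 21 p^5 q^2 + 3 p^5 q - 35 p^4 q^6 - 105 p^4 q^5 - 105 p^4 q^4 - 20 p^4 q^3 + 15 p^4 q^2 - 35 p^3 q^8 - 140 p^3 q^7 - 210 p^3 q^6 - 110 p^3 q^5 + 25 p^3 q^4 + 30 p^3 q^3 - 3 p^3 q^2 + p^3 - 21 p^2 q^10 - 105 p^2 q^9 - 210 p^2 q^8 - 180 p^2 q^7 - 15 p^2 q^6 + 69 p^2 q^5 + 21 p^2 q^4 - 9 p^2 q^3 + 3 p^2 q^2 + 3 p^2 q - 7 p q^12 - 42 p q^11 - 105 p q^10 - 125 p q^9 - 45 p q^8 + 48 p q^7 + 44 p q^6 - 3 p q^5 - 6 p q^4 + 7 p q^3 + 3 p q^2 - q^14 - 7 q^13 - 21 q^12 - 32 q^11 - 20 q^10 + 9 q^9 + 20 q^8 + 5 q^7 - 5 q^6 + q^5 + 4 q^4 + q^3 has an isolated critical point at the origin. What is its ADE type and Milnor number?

Type E_7, Milnor number mu = 7.

The Hessian of f at 0 is [[0, 0], [0, 0]] with rank 0, so corank 2. A Groebner basis of the Jacobian ideal J(f) in C{p,q} is {-p^2 - 2*p*q + q^4 - q^3/3 - q^2, p^3 + 2*p^2 + 4*p*q + 5*q^3/3 + 2*q^2, p^2*q - 5*p^2/3 - 10*p*q/3 - 14*q^3/9 - 5*q^2/3, p^2 + p*q^2 + 2*p*q + 4*q^3/3 + q^2}; counting standard monomials gives mu = 7. Corank 2; j^3 = (p + q)^3 is a perfect cube, so E-series; the 4-jet and mu = 7 give E_7.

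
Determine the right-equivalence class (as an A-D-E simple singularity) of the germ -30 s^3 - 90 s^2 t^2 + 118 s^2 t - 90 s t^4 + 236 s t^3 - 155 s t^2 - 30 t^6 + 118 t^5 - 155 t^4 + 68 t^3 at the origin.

The Hessian of f at 0 has rank 0. Corank 2; j^3 = -(3*s - 4*t)*(10*s^2 - 26*s*t + 17*t^2) splits into three distinct lines over C (the quadratic factor has nonzero discriminant), so D_4.

D4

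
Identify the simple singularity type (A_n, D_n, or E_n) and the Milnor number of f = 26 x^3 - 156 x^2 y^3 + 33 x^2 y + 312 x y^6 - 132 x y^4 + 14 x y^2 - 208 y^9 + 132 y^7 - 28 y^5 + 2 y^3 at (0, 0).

Type D4, Milnor number mu = 4.

The Hessian of f at 0 has rank 0. Corank 2; j^3 = (2*x + y)*(13*x^2 + 10*x*y + 2*y^2) splits into three distinct lines over C (the quadratic factor has nonzero discriminant), so D_4.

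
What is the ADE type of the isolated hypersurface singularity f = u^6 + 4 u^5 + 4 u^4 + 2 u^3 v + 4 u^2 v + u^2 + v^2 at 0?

A_{1}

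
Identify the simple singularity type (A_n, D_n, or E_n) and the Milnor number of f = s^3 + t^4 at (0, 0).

Type E_{6}, Milnor number mu = 6.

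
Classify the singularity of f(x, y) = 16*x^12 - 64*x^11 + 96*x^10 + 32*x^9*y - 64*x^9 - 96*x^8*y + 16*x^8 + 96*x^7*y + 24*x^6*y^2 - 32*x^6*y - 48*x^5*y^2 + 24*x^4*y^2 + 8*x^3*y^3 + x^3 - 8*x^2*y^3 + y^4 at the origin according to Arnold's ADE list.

E6

The Hessian of f at 0 has rank 0. Corank 2; j^3 = x^3 is a perfect cube, so E-series; the 4-jet and mu = 6 give E_6.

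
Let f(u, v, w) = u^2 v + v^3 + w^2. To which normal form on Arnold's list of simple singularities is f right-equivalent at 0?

D_{4}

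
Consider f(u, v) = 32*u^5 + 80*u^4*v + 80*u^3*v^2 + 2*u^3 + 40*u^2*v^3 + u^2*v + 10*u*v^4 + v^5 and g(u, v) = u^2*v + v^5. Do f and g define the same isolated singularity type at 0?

The Hessian of f at 0 is [[0, 0], [0, 0]] with rank 0, so corank 2. A Groebner basis of the Jacobian ideal J(f) in C{u,v} is {-u*v/10 + v^4, u*v^2, u^2 + u*v/2}; counting standard monomials gives mu = 6. Corank 2; j^3 = u^2*(2*u + v) has shape L^2 M (L != M), so D-series; mu = 6 gives D_6. The Hessian of g at 0 is [[0, 0], [0, 0]] with rank 0, so corank 2. A Groebner basis of the Jacobian ideal J(g) in C{u,v} is {u^2/5 + v^4, u^3, u*v}; counting standard monomials gives mu = 6. Corank 2; j^3 = u^2*v has shape L^2 M (L != M), so D-series; mu = 6 gives D_6. Both have type D_6, hence right-equivalent.

Yes.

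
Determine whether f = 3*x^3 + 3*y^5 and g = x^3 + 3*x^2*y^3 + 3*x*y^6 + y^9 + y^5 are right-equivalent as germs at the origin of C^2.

The Hessian of f at 0 is [[0, 0], [0, 0]] with rank 0, so corank 2. A Groebner basis of the Jacobian ideal J(f) in C{x,y} is {y^4, x^2}; counting standard monomials gives mu = 8. Corank 2; j^3 = 3*x^3 is a perfect cube, so E-series; the 5-jet and mu = 8 give E_8. The Hessian of g at 0 is [[0, 0], [0, 0]] with rank 0, so corank 2. A Groebner basis of the Jacobian ideal J(g) in C{x,y} is {x^2/2 + x*y^3, y^4, x^3, x^2*y}; counting standard monomials gives mu = 8. Corank 2; j^3 = x^3 is a perfect cube, so E-series; the 5-jet and mu = 8 give E_8. Both have type E_8, hence right-equivalent.

Yes.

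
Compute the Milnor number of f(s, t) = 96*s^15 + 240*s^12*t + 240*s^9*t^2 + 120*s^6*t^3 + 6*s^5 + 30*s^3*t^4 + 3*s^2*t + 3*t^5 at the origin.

6

The Hessian of f at 0 has rank 0. Corank 2; j^3 = 3*s^2*t has shape L^2 M (L != M), so D-series; mu = 6 gives D_6.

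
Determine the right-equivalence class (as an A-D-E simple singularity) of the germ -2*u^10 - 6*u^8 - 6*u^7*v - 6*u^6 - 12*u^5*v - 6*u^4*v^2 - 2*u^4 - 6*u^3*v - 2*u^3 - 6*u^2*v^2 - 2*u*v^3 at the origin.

E_7

The Hessian of f at 0 is [[0, 0], [0, 0]] with rank 0, so corank 2. A Groebner basis of the Jacobian ideal J(f) in C{u,v} is {3*u^2 + v^4 + v^3, u^3, u^2*v - u^2 - v^3/3, 2*u^2 + u*v^2 + 2*v^3/3}; counting standard monomials gives mu = 7. Corank 2; j^3 = -2*u^3 is a perfect cube, so E-series; the 4-jet and mu = 7 give E_7.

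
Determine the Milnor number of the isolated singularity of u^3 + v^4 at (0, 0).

6

The Hessian of f at 0 has rank 0. Corank 2; j^3 = u^3 is a perfect cube, so E-series; the 4-jet and mu = 6 give E_6.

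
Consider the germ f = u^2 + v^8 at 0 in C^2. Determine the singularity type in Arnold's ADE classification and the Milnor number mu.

The Hessian of f at 0 has rank 1. Corank 1: A-series; mu = 7 gives A_7.

Type A7, Milnor number mu = 7.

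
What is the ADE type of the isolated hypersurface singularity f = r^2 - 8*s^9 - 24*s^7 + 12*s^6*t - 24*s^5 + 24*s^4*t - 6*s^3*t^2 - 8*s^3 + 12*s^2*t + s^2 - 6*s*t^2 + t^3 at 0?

A_2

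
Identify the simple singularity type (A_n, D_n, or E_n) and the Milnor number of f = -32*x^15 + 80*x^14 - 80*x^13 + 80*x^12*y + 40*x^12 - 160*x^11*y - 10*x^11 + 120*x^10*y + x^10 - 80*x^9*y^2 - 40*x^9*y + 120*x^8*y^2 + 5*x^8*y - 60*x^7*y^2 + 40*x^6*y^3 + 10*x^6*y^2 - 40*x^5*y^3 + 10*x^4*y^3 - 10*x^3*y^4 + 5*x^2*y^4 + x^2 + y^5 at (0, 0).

Type A_{4}, Milnor number mu = 4.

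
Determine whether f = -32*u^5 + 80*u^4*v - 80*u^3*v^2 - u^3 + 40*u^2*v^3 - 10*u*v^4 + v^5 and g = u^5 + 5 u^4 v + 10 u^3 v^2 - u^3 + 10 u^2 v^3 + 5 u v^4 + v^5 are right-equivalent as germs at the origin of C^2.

The Hessian of f at 0 is [[0, 0], [0, 0]] with rank 0, so corank 2. A Groebner basis of the Jacobian ideal J(f) in C{u,v} is {v^5, u*v^3 - v^4/8, u^2}; counting standard monomials gives mu = 8. Corank 2; j^3 = -u^3 is a perfect cube, so E-series; the 5-jet and mu = 8 give E_8. The Hessian of g at 0 is [[0, 0], [0, 0]] with rank 0, so corank 2. A Groebner basis of the Jacobian ideal J(g) in C{u,v} is {v^5, u*v^3 + v^4/4, u^2}; counting standard monomials gives mu = 8. Corank 2; j^3 = -u^3 is a perfect cube, so E-series; the 5-jet and mu = 8 give E_8. Both have type E_8, hence right-equivalent.

Yes.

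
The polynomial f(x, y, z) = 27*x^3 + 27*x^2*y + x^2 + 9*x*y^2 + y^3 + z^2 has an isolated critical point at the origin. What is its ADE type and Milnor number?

Type A_2, Milnor number mu = 2.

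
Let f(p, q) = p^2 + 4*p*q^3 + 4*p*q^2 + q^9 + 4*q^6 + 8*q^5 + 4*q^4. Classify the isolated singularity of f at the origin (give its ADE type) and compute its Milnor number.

Type A8, Milnor number mu = 8.

The Hessian of f at 0 is [[2, 0], [0, 0]] with rank 1, so corank 1. A Groebner basis of the Jacobian ideal J(f) in C{p,q} is {p^2*q^2 - 2*p^2*q + 3*p^2 + 8*p*q^2 - 2*p*q + 2*p + 4*q^2, p^3 + 6*p^2*q - 10*p^2 - 28*p*q^2 + 8*p*q - 8*p - 16*q^2, p/2 + q^3 + q^2}; counting standard monomials gives mu = 8. Corank 1: A-series; mu = 8 gives A_8.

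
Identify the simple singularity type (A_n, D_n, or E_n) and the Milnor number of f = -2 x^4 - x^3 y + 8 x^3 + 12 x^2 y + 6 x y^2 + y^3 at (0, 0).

The Hessian of f at 0 has rank 0. Corank 2; j^3 = (2*x + y)^3 is a perfect cube, so E-series; the 4-jet and mu = 7 give E_7.

Type E7, Milnor number mu = 7.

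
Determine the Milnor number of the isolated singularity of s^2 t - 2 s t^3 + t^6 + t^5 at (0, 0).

7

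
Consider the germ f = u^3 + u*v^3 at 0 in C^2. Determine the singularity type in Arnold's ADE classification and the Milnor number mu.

The Hessian of f at 0 is [[0, 0], [0, 0]] with rank 0, so corank 2. A Groebner basis of the Jacobian ideal J(f) in C{u,v} is {u^3, u*v^2, 3*u^2 + v^3}; counting standard monomials gives mu = 7. Corank 2; j^3 = u^3 is a perfect cube, so E-series; the 4-jet and mu = 7 give E_7.

Type E_{7}, Milnor number mu = 7.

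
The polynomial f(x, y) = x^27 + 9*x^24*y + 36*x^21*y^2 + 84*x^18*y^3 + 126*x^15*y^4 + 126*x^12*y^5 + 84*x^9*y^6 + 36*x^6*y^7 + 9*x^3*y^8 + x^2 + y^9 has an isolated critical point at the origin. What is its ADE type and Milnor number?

Type A_{8}, Milnor number mu = 8.

The Hessian of f at 0 is [[2, 0], [0, 0]] with rank 1, so corank 1. A Groebner basis of the Jacobian ideal J(f) in C{x,y} is {y^8, x}; counting standard monomials gives mu = 8. Corank 1: A-series; mu = 8 gives A_8.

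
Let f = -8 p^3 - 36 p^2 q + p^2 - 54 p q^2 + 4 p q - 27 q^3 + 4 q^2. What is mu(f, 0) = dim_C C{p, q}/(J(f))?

2

The Hessian of f at 0 has rank 1. Corank 1: A-series; mu = 2 gives A_2.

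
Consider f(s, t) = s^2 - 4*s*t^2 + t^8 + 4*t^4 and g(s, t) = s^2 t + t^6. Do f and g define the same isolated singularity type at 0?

The Hessian of f at 0 has rank 1. Corank 1: A-series; mu = 7 gives A_7. The Hessian of g at 0 has rank 0. Corank 2; j^3 = s^2*t has shape L^2 M (L != M), so D-series; mu = 7 gives D_7. f is A_7 but g is D_7, hence not right-equivalent.

No.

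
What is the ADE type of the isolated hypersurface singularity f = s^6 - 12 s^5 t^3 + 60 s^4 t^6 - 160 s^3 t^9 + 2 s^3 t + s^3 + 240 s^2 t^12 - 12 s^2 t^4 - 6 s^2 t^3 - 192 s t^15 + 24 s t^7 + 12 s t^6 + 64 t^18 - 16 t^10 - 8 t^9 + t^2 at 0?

The Hessian of f at 0 has rank 1. Corank 1: A-series; mu = 2 gives A_2.

A_{2}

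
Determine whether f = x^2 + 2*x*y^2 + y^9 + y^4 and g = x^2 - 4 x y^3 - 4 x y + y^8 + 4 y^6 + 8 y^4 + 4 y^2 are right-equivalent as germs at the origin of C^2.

The Hessian of f at 0 is [[2, 0], [0, 0]] with rank 1, so corank 1. A Groebner basis of the Jacobian ideal J(f) in C{x,y} is {x^4, x + y^2}; counting standard monomials gives mu = 8. Corank 1: A-series; mu = 8 gives A_8. The Hessian of g at 0 is [[2, -4], [-4, 8]] with rank 1, so corank 1. A Groebner basis of the Jacobian ideal J(g) in C{x,y} is {x^3 - 12*x*y^2 + 8*x - 16*y, x^2*y - 4*x*y^2 + 2*x - 4*y, -x/2 + y^3 + y}; counting standard monomials gives mu = 7. Corank 1: A-series; mu = 7 gives A_7. f is A_8 but g is A_7, hence not right-equivalent.

No.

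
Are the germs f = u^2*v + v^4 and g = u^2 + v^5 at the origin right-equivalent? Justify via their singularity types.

The Hessian of f at 0 has rank 0. Corank 2; j^3 = u^2*v has shape L^2 M (L != M), so D-series; mu = 5 gives D_5. The Hessian of g at 0 has rank 1. Corank 1: A-series; mu = 4 gives A_4. f is D_5 but g is A_4, hence not right-equivalent.

No.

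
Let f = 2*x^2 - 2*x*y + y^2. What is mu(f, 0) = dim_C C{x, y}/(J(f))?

1

The Hessian of f at 0 has rank 2. Corank 0: nondegenerate Morse point, so A_1.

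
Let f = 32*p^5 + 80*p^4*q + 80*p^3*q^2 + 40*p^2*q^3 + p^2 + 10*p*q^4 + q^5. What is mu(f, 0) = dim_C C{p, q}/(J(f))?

4

The Hessian of f at 0 is [[2, 0], [0, 0]] with rank 1, so corank 1. A Groebner basis of the Jacobian ideal J(f) in C{p,q} is {q^4, p}; counting standard monomials gives mu = 4. Corank 1: A-series; mu = 4 gives A_4.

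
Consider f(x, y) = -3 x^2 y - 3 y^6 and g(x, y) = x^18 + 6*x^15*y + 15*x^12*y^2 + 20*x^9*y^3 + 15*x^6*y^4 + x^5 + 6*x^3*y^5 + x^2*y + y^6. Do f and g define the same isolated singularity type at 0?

Yes.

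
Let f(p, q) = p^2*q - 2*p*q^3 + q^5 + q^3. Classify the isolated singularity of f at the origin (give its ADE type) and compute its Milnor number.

Type D4, Milnor number mu = 4.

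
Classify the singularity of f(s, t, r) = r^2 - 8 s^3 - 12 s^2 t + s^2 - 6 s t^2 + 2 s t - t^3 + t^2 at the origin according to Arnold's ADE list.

A_{2}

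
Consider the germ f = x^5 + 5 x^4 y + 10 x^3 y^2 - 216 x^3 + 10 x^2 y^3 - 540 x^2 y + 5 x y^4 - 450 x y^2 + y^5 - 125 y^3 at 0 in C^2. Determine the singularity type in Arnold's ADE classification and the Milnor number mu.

Type E_{8}, Milnor number mu = 8.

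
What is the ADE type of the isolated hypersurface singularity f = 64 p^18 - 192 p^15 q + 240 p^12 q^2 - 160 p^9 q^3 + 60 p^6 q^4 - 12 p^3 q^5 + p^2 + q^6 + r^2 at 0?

A_5

The Hessian of f at 0 is [[2, 0, 0], [0, 0, 0], [0, 0, 2]] with rank 2, so corank 1. A Groebner basis of the Jacobian ideal J(f) in C{p,q,r} is {q^5, p, r}; counting standard monomials gives mu = 5. Corank 1: A-series; mu = 5 gives A_5.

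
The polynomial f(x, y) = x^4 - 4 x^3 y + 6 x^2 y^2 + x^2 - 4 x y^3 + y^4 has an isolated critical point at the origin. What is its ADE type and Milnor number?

Type A3, Milnor number mu = 3.

The Hessian of f at 0 is [[2, 0], [0, 0]] with rank 1, so corank 1. A Groebner basis of the Jacobian ideal J(f) in C{x,y} is {y^3, x}; counting standard monomials gives mu = 3. Corank 1: A-series; mu = 3 gives A_3.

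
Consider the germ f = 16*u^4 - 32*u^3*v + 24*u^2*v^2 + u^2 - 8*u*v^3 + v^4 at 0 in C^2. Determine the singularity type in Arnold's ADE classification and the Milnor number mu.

Type A3, Milnor number mu = 3.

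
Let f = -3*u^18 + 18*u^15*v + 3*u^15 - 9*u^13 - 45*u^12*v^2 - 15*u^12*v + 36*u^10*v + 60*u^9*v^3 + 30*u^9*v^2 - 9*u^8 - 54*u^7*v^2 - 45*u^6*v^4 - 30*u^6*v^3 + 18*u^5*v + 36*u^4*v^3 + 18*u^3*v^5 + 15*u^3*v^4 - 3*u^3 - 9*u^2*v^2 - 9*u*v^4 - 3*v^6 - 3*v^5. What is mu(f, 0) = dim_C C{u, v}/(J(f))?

The Hessian of f at 0 has rank 0. Corank 2; j^3 = -3*u^3 is a perfect cube, so E-series; the 5-jet and mu = 8 give E_8.

8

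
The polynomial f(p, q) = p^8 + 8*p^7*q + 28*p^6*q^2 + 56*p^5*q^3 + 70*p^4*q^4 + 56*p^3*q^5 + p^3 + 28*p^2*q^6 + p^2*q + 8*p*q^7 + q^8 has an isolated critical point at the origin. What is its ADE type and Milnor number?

Type D_9, Milnor number mu = 9.

The Hessian of f at 0 has rank 0. Corank 2; j^3 = p^2*(p + q) has shape L^2 M (L != M), so D-series; mu = 9 gives D_9.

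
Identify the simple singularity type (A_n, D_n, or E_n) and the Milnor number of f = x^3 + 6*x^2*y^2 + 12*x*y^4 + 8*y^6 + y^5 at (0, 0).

Type E_{8}, Milnor number mu = 8.

The Hessian of f at 0 is [[0, 0], [0, 0]] with rank 0, so corank 2. A Groebner basis of the Jacobian ideal J(f) in C{x,y} is {y^4, x^3, x^2/4 + x*y^2}; counting standard monomials gives mu = 8. Corank 2; j^3 = x^3 is a perfect cube, so E-series; the 5-jet and mu = 8 give E_8.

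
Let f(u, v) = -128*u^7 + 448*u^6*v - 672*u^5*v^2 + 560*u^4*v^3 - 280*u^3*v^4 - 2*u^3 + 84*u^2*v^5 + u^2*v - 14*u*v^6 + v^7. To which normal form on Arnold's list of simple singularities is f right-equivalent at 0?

The Hessian of f at 0 has rank 0. Corank 2; j^3 = -u^2*(2*u - v) has shape L^2 M (L != M), so D-series; mu = 8 gives D_8.

D_{8}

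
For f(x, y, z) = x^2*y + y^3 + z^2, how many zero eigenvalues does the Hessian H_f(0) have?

The Hessian at 0 is [[0, 0, 0], [0, 0, 0], [0, 0, 2]] of rank 1; hence corank 2.

2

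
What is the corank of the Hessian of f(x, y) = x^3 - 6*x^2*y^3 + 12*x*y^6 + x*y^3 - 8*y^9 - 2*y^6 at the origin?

2

Hessian at 0 has rank 0.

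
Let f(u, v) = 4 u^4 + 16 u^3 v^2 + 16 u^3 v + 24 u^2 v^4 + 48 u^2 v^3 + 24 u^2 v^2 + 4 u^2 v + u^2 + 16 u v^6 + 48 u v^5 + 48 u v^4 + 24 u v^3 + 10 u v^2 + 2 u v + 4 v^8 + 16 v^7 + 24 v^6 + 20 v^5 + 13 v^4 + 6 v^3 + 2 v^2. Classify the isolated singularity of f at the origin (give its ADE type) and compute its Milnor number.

The Hessian of f at 0 is [[2, 2], [2, 4]] with rank 2, so corank 0. A Groebner basis of the Jacobian ideal J(f) in C{u,v} is {u, v}; counting standard monomials gives mu = 1. Corank 0: nondegenerate Morse point, so A_1.

Type A1, Milnor number mu = 1.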